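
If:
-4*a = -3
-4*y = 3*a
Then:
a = 3/4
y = -9/16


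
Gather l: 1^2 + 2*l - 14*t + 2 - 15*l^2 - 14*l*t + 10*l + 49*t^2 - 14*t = -15*l^2 + l*(12 - 14*t) + 49*t^2 - 28*t + 3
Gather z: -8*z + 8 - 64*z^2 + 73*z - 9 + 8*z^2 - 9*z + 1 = -56*z^2 + 56*z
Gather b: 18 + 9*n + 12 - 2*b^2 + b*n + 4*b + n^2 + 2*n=-2*b^2 + b*(n + 4) + n^2 + 11*n + 30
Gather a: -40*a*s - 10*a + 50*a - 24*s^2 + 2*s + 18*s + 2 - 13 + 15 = a*(40 - 40*s) - 24*s^2 + 20*s + 4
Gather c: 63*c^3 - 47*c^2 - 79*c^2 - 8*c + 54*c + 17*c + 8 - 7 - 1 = 63*c^3 - 126*c^2 + 63*c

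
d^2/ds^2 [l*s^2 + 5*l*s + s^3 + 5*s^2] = 2*l + 6*s + 10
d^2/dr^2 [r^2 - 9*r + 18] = 2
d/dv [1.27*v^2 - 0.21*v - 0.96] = 2.54*v - 0.21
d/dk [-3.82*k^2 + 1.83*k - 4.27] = 1.83 - 7.64*k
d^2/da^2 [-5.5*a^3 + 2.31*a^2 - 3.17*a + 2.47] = 4.62 - 33.0*a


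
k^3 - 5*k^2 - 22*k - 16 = (k - 8)*(k + 1)*(k + 2)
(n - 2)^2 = n^2 - 4*n + 4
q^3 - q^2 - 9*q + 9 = (q - 3)*(q - 1)*(q + 3)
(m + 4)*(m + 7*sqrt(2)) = m^2 + 4*m + 7*sqrt(2)*m + 28*sqrt(2)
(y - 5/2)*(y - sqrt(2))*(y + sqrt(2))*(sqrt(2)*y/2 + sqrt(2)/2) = sqrt(2)*y^4/2 - 3*sqrt(2)*y^3/4 - 9*sqrt(2)*y^2/4 + 3*sqrt(2)*y/2 + 5*sqrt(2)/2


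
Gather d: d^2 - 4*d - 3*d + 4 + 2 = d^2 - 7*d + 6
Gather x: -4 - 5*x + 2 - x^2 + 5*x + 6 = 4 - x^2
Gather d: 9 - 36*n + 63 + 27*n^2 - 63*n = 27*n^2 - 99*n + 72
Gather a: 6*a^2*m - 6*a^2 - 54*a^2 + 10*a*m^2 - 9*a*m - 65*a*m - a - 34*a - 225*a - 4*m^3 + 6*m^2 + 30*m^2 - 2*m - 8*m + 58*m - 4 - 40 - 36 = a^2*(6*m - 60) + a*(10*m^2 - 74*m - 260) - 4*m^3 + 36*m^2 + 48*m - 80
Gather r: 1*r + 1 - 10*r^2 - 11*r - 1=-10*r^2 - 10*r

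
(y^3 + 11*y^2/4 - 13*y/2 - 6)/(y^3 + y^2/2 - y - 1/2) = (4*y^3 + 11*y^2 - 26*y - 24)/(2*(2*y^3 + y^2 - 2*y - 1))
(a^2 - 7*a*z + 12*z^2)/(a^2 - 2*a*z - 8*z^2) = (a - 3*z)/(a + 2*z)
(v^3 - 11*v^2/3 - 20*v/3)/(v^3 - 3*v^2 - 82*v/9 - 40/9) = 3*v/(3*v + 2)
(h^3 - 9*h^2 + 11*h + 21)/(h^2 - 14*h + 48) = (h^3 - 9*h^2 + 11*h + 21)/(h^2 - 14*h + 48)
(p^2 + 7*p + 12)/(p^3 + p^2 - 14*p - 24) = (p + 4)/(p^2 - 2*p - 8)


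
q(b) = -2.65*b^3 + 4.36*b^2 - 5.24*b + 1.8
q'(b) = -7.95*b^2 + 8.72*b - 5.24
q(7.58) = -941.54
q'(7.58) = -395.92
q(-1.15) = 17.62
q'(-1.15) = -25.78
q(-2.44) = 79.04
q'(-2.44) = -73.85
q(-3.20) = 150.05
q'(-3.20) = -114.55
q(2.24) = -17.85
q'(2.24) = -25.60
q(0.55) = -0.20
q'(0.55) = -2.85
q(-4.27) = 309.98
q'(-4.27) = -187.43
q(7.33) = -846.01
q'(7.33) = -368.47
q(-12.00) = 5271.72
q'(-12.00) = -1254.68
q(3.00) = -46.23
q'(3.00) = -50.63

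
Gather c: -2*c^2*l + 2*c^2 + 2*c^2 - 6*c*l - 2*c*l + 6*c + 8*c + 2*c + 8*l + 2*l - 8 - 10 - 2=c^2*(4 - 2*l) + c*(16 - 8*l) + 10*l - 20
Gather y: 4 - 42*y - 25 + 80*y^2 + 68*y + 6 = 80*y^2 + 26*y - 15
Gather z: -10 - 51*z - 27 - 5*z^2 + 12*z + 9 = -5*z^2 - 39*z - 28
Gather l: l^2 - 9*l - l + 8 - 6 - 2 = l^2 - 10*l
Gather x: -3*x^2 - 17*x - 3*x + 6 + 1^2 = -3*x^2 - 20*x + 7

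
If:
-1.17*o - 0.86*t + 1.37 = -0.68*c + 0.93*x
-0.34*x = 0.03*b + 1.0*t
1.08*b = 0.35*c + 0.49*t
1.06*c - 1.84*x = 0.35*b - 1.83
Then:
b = 0.450344066088438*x - 0.617122177665669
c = 1.88454756899147*x - 1.93018185111602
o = 0.56026600326434*x + 0.0355167427840429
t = 0.0185136653299701 - 0.353510321982653*x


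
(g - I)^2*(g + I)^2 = g^4 + 2*g^2 + 1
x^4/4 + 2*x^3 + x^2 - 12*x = x*(x/4 + 1)*(x - 2)*(x + 6)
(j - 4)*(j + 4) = j^2 - 16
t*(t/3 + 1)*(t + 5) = t^3/3 + 8*t^2/3 + 5*t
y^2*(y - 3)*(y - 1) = y^4 - 4*y^3 + 3*y^2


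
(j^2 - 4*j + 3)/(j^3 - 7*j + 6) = (j - 3)/(j^2 + j - 6)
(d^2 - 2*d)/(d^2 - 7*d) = (d - 2)/(d - 7)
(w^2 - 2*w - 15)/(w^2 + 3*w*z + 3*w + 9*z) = (w - 5)/(w + 3*z)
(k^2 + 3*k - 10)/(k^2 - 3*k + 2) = (k + 5)/(k - 1)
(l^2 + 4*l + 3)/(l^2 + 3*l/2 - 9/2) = 2*(l + 1)/(2*l - 3)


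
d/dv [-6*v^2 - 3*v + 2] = -12*v - 3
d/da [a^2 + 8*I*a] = 2*a + 8*I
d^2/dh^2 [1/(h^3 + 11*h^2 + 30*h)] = 2*(-h*(3*h + 11)*(h^2 + 11*h + 30) + (3*h^2 + 22*h + 30)^2)/(h^3*(h^2 + 11*h + 30)^3)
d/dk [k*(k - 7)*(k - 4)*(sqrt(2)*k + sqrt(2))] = sqrt(2)*(4*k^3 - 30*k^2 + 34*k + 28)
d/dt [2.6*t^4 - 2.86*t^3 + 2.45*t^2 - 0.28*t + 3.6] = 10.4*t^3 - 8.58*t^2 + 4.9*t - 0.28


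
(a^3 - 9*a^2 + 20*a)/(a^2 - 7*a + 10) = a*(a - 4)/(a - 2)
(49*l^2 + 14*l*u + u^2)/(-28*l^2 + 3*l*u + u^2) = (7*l + u)/(-4*l + u)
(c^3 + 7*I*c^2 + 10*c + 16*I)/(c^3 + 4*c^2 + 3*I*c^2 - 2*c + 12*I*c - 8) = (c^2 + 6*I*c + 16)/(c^2 + 2*c*(2 + I) + 8*I)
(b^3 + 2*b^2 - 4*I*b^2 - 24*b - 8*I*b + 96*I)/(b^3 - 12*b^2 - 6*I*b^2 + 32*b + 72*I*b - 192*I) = (b^2 + b*(6 - 4*I) - 24*I)/(b^2 + b*(-8 - 6*I) + 48*I)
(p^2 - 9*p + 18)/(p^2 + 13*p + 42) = (p^2 - 9*p + 18)/(p^2 + 13*p + 42)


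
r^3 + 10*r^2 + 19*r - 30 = (r - 1)*(r + 5)*(r + 6)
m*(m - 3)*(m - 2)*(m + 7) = m^4 + 2*m^3 - 29*m^2 + 42*m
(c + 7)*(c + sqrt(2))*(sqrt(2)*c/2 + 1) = sqrt(2)*c^3/2 + 2*c^2 + 7*sqrt(2)*c^2/2 + sqrt(2)*c + 14*c + 7*sqrt(2)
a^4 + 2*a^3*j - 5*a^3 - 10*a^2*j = a^2*(a - 5)*(a + 2*j)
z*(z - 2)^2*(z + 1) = z^4 - 3*z^3 + 4*z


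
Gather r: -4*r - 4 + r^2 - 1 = r^2 - 4*r - 5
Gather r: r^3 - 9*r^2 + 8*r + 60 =r^3 - 9*r^2 + 8*r + 60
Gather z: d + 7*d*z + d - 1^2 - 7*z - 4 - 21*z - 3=2*d + z*(7*d - 28) - 8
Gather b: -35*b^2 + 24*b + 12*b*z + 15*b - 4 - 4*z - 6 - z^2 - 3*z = -35*b^2 + b*(12*z + 39) - z^2 - 7*z - 10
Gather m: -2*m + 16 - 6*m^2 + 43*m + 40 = -6*m^2 + 41*m + 56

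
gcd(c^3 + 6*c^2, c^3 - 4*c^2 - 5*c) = c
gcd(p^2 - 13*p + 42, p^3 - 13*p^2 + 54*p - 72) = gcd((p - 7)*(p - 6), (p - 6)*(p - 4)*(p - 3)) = p - 6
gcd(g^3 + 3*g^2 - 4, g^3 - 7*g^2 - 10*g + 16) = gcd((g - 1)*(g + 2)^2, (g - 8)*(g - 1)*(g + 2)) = g^2 + g - 2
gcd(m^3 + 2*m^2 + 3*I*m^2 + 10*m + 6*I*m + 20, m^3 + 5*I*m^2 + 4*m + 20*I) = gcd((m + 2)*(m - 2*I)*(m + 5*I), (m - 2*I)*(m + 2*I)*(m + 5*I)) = m^2 + 3*I*m + 10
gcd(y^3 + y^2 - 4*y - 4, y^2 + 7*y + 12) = 1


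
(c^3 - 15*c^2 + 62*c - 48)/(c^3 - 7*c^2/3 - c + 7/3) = 3*(c^2 - 14*c + 48)/(3*c^2 - 4*c - 7)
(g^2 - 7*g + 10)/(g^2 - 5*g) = (g - 2)/g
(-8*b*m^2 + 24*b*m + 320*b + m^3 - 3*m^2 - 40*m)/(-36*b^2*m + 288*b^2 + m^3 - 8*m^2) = (8*b*m + 40*b - m^2 - 5*m)/(36*b^2 - m^2)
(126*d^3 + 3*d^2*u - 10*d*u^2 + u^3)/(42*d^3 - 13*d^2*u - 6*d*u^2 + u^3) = (-6*d + u)/(-2*d + u)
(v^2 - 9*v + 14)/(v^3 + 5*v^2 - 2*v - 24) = (v - 7)/(v^2 + 7*v + 12)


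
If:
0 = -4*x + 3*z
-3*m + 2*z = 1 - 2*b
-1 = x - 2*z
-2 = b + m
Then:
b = -33/25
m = -17/25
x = 3/5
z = 4/5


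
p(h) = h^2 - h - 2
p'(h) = 2*h - 1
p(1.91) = -0.26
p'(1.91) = 2.82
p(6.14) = 29.56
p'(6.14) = 11.28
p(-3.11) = 10.78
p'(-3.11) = -7.22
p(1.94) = -0.18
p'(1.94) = 2.88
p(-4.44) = 22.15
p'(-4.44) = -9.88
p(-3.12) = 10.85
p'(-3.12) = -7.24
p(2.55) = 1.95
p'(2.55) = 4.10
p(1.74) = -0.71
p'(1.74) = 2.48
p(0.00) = -2.00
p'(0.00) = -1.00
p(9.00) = 70.00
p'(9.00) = 17.00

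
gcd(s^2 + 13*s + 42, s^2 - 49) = s + 7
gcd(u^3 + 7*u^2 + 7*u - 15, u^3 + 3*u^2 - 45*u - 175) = u + 5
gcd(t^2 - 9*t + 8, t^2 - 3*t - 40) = t - 8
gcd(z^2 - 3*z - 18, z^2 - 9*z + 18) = z - 6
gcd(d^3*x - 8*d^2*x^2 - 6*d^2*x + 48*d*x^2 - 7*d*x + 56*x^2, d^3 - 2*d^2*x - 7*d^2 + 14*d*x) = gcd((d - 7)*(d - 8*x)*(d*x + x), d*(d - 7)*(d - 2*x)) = d - 7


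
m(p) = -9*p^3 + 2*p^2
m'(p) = -27*p^2 + 4*p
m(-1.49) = 34.21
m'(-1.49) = -65.90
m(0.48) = -0.53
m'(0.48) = -4.30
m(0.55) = -0.89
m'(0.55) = -5.97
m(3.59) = -390.64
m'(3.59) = -333.62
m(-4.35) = 778.66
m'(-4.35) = -528.31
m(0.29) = -0.05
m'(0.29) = -1.11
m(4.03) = -556.58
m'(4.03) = -422.38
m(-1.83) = 61.85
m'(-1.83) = -97.74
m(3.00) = -225.00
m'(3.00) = -231.00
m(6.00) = -1872.00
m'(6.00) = -948.00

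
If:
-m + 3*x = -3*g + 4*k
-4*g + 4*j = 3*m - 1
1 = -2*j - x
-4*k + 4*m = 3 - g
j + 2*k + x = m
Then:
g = -84/23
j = -121/46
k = 3/92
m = 39/23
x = 98/23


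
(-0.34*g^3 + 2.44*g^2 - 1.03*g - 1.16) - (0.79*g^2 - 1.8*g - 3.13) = -0.34*g^3 + 1.65*g^2 + 0.77*g + 1.97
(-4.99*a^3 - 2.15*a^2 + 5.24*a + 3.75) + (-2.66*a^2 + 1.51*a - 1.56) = -4.99*a^3 - 4.81*a^2 + 6.75*a + 2.19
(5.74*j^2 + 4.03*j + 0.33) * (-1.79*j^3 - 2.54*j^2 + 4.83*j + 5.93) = -10.2746*j^5 - 21.7933*j^4 + 16.8973*j^3 + 52.6649*j^2 + 25.4918*j + 1.9569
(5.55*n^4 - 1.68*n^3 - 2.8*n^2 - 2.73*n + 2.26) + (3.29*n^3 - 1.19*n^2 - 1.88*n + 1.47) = 5.55*n^4 + 1.61*n^3 - 3.99*n^2 - 4.61*n + 3.73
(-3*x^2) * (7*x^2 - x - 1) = -21*x^4 + 3*x^3 + 3*x^2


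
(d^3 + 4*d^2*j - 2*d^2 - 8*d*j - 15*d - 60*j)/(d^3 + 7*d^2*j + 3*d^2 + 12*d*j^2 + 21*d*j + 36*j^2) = (d - 5)/(d + 3*j)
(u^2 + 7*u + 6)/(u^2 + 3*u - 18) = (u + 1)/(u - 3)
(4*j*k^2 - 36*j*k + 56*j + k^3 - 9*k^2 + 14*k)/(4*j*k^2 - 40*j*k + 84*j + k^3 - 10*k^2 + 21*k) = (k - 2)/(k - 3)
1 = 1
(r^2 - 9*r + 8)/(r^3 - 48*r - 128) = (r - 1)/(r^2 + 8*r + 16)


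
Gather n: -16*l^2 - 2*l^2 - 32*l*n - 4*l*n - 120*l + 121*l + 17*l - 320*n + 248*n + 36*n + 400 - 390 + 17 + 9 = -18*l^2 + 18*l + n*(-36*l - 36) + 36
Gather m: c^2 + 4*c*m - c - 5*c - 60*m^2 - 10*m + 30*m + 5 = c^2 - 6*c - 60*m^2 + m*(4*c + 20) + 5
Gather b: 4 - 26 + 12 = -10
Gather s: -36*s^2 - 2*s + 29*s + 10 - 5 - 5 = -36*s^2 + 27*s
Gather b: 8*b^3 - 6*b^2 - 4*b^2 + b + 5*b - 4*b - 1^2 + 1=8*b^3 - 10*b^2 + 2*b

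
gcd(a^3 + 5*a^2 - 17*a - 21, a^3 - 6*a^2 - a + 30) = a - 3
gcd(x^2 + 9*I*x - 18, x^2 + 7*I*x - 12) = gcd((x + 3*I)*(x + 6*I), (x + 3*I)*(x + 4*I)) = x + 3*I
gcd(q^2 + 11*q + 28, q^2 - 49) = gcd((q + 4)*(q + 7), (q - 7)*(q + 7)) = q + 7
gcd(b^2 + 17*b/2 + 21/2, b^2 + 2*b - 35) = b + 7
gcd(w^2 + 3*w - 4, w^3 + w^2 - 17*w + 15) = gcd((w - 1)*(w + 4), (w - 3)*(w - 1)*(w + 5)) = w - 1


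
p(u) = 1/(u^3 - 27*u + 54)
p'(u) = (27 - 3*u^2)/(u^3 - 27*u + 54)^2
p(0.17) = 0.02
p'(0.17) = 0.01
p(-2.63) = 0.01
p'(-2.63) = 0.00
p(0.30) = 0.02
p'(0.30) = 0.01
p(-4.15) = 0.01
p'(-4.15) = -0.00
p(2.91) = 13.86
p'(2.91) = 306.36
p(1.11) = 0.04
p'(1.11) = 0.04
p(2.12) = 0.16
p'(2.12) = 0.34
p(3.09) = 13.58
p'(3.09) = -303.31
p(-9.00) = 0.00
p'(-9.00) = 0.00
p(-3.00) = 0.01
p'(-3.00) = 0.00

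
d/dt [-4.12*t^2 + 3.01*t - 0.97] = 3.01 - 8.24*t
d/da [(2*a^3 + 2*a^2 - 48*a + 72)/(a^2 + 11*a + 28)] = 2*(a^4 + 22*a^3 + 119*a^2 - 16*a - 1068)/(a^4 + 22*a^3 + 177*a^2 + 616*a + 784)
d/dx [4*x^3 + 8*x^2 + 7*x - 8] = 12*x^2 + 16*x + 7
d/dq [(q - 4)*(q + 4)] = 2*q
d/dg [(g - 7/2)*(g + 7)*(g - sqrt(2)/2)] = 3*g^2 - sqrt(2)*g + 7*g - 49/2 - 7*sqrt(2)/4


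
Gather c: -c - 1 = -c - 1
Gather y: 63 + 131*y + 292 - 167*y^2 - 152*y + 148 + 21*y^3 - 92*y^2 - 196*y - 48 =21*y^3 - 259*y^2 - 217*y + 455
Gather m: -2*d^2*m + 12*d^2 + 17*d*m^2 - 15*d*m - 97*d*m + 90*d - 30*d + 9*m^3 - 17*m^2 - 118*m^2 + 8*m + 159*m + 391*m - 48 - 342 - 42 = 12*d^2 + 60*d + 9*m^3 + m^2*(17*d - 135) + m*(-2*d^2 - 112*d + 558) - 432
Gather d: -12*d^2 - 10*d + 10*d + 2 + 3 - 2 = 3 - 12*d^2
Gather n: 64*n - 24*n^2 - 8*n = -24*n^2 + 56*n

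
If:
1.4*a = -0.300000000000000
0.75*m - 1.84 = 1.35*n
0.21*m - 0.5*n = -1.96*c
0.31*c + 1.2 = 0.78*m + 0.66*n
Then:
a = -0.21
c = -0.29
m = 1.75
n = -0.39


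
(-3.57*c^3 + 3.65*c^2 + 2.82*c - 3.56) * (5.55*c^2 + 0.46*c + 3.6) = -19.8135*c^5 + 18.6153*c^4 + 4.478*c^3 - 5.3208*c^2 + 8.5144*c - 12.816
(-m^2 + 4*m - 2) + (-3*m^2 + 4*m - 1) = -4*m^2 + 8*m - 3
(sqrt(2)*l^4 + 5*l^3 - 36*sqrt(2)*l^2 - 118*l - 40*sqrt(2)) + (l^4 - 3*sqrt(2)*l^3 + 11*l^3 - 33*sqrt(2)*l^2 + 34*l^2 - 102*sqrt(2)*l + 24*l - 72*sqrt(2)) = l^4 + sqrt(2)*l^4 - 3*sqrt(2)*l^3 + 16*l^3 - 69*sqrt(2)*l^2 + 34*l^2 - 102*sqrt(2)*l - 94*l - 112*sqrt(2)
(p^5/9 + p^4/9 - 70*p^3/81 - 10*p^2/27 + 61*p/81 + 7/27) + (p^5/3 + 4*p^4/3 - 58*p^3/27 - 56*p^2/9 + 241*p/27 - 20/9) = 4*p^5/9 + 13*p^4/9 - 244*p^3/81 - 178*p^2/27 + 784*p/81 - 53/27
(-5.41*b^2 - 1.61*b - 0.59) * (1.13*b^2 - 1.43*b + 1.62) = -6.1133*b^4 + 5.917*b^3 - 7.1286*b^2 - 1.7645*b - 0.9558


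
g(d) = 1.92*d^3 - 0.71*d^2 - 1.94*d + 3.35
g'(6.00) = 196.90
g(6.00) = 380.87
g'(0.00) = -1.94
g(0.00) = 3.35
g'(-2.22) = 29.60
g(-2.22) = -16.85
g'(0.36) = -1.70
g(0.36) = 2.65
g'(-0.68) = 1.69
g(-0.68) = 3.74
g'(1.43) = 7.81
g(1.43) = 4.74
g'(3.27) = 55.01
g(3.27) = 56.55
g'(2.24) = 23.78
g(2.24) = 17.02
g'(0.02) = -1.97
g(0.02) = 3.31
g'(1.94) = 16.98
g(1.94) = 10.93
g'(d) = 5.76*d^2 - 1.42*d - 1.94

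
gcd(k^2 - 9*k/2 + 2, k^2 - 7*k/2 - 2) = k - 4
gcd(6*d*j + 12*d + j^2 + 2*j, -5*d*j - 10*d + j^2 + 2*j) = j + 2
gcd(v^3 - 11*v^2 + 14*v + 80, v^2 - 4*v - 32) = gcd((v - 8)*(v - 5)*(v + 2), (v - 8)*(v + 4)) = v - 8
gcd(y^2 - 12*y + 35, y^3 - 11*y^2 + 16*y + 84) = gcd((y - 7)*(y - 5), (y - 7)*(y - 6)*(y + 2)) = y - 7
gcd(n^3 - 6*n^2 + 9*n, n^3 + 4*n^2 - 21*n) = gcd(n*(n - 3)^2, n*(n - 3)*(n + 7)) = n^2 - 3*n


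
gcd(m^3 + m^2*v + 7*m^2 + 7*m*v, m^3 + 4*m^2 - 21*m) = m^2 + 7*m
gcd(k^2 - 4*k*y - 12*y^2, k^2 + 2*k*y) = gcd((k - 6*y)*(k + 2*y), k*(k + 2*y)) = k + 2*y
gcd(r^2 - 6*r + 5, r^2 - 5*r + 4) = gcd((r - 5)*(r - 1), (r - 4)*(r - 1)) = r - 1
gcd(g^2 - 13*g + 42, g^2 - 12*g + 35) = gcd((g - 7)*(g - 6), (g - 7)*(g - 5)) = g - 7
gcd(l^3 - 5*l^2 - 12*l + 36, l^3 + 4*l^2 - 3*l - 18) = l^2 + l - 6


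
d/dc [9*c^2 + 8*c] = 18*c + 8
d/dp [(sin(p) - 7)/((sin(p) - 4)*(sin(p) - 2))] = (14*sin(p) + cos(p)^2 - 35)*cos(p)/((sin(p) - 4)^2*(sin(p) - 2)^2)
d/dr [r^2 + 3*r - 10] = 2*r + 3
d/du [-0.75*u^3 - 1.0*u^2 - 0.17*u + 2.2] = -2.25*u^2 - 2.0*u - 0.17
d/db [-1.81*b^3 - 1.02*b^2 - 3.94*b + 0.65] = -5.43*b^2 - 2.04*b - 3.94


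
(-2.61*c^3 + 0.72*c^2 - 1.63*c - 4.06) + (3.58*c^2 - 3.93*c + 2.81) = -2.61*c^3 + 4.3*c^2 - 5.56*c - 1.25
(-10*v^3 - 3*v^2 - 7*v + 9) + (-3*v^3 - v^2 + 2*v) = -13*v^3 - 4*v^2 - 5*v + 9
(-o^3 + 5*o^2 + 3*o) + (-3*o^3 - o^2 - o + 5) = -4*o^3 + 4*o^2 + 2*o + 5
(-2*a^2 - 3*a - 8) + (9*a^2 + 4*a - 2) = 7*a^2 + a - 10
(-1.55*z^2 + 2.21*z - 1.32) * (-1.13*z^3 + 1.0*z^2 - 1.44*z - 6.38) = 1.7515*z^5 - 4.0473*z^4 + 5.9336*z^3 + 5.3866*z^2 - 12.199*z + 8.4216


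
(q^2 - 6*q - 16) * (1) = q^2 - 6*q - 16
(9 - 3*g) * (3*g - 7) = -9*g^2 + 48*g - 63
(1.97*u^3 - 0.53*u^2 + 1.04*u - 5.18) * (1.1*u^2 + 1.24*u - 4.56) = 2.167*u^5 + 1.8598*u^4 - 8.4964*u^3 - 1.9916*u^2 - 11.1656*u + 23.6208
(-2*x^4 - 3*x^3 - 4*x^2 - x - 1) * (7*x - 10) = -14*x^5 - x^4 + 2*x^3 + 33*x^2 + 3*x + 10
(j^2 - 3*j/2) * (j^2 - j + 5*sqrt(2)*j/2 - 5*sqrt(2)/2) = j^4 - 5*j^3/2 + 5*sqrt(2)*j^3/2 - 25*sqrt(2)*j^2/4 + 3*j^2/2 + 15*sqrt(2)*j/4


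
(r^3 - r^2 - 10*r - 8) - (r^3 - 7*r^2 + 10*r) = 6*r^2 - 20*r - 8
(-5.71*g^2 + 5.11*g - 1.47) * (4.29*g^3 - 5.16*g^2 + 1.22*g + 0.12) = -24.4959*g^5 + 51.3855*g^4 - 39.6401*g^3 + 13.1342*g^2 - 1.1802*g - 0.1764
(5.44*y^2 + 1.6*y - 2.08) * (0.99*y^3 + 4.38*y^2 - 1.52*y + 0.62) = 5.3856*y^5 + 25.4112*y^4 - 3.32*y^3 - 8.1696*y^2 + 4.1536*y - 1.2896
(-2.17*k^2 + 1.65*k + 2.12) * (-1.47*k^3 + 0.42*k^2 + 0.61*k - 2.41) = 3.1899*k^5 - 3.3369*k^4 - 3.7471*k^3 + 7.1266*k^2 - 2.6833*k - 5.1092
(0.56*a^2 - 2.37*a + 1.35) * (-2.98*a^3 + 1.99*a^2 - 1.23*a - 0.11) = -1.6688*a^5 + 8.177*a^4 - 9.4281*a^3 + 5.54*a^2 - 1.3998*a - 0.1485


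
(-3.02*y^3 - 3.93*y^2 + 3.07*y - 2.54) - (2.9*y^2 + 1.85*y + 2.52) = -3.02*y^3 - 6.83*y^2 + 1.22*y - 5.06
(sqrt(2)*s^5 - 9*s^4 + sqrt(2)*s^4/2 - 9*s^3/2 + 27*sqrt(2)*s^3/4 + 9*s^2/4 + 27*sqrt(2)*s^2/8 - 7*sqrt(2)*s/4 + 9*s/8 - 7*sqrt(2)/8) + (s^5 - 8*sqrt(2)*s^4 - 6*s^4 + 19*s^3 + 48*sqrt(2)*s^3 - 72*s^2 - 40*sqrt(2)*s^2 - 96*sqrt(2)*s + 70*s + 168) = s^5 + sqrt(2)*s^5 - 15*s^4 - 15*sqrt(2)*s^4/2 + 29*s^3/2 + 219*sqrt(2)*s^3/4 - 279*s^2/4 - 293*sqrt(2)*s^2/8 - 391*sqrt(2)*s/4 + 569*s/8 - 7*sqrt(2)/8 + 168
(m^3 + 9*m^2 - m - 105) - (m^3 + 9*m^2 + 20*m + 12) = -21*m - 117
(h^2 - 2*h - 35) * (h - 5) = h^3 - 7*h^2 - 25*h + 175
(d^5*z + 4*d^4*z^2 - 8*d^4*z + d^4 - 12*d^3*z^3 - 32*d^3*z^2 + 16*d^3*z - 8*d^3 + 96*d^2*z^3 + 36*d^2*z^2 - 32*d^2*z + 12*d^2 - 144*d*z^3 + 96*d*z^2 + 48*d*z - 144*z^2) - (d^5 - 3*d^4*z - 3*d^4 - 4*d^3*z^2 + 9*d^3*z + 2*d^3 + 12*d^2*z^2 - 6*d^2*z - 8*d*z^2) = d^5*z - d^5 + 4*d^4*z^2 - 5*d^4*z + 4*d^4 - 12*d^3*z^3 - 28*d^3*z^2 + 7*d^3*z - 10*d^3 + 96*d^2*z^3 + 24*d^2*z^2 - 26*d^2*z + 12*d^2 - 144*d*z^3 + 104*d*z^2 + 48*d*z - 144*z^2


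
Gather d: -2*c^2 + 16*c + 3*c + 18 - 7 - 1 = -2*c^2 + 19*c + 10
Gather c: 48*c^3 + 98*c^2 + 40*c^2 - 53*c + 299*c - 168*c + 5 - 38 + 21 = 48*c^3 + 138*c^2 + 78*c - 12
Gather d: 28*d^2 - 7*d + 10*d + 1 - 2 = 28*d^2 + 3*d - 1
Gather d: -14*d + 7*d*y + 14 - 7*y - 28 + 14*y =d*(7*y - 14) + 7*y - 14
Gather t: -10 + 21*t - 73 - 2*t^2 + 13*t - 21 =-2*t^2 + 34*t - 104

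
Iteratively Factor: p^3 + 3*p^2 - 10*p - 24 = (p - 3)*(p^2 + 6*p + 8) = (p - 3)*(p + 4)*(p + 2)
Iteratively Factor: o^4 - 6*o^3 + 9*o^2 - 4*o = (o - 1)*(o^3 - 5*o^2 + 4*o) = o*(o - 1)*(o^2 - 5*o + 4) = o*(o - 1)^2*(o - 4)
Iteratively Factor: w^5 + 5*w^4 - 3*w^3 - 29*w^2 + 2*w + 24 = (w + 1)*(w^4 + 4*w^3 - 7*w^2 - 22*w + 24) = (w - 1)*(w + 1)*(w^3 + 5*w^2 - 2*w - 24) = (w - 2)*(w - 1)*(w + 1)*(w^2 + 7*w + 12) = (w - 2)*(w - 1)*(w + 1)*(w + 3)*(w + 4)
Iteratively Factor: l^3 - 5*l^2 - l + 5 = (l - 5)*(l^2 - 1) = (l - 5)*(l - 1)*(l + 1)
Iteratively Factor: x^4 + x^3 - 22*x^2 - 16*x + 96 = (x - 2)*(x^3 + 3*x^2 - 16*x - 48) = (x - 2)*(x + 4)*(x^2 - x - 12) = (x - 2)*(x + 3)*(x + 4)*(x - 4)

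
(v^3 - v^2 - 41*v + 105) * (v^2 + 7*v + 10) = v^5 + 6*v^4 - 38*v^3 - 192*v^2 + 325*v + 1050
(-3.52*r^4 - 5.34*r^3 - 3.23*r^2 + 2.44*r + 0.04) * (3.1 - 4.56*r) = 16.0512*r^5 + 13.4384*r^4 - 1.8252*r^3 - 21.1394*r^2 + 7.3816*r + 0.124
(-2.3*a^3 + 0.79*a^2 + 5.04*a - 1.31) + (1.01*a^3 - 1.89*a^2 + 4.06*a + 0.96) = -1.29*a^3 - 1.1*a^2 + 9.1*a - 0.35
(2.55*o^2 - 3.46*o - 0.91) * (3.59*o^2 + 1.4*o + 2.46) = 9.1545*o^4 - 8.8514*o^3 - 1.8379*o^2 - 9.7856*o - 2.2386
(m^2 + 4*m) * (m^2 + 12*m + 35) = m^4 + 16*m^3 + 83*m^2 + 140*m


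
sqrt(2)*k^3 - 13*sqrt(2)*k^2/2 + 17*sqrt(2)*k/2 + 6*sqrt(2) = (k - 4)*(k - 3)*(sqrt(2)*k + sqrt(2)/2)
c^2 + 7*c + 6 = (c + 1)*(c + 6)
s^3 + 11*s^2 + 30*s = s*(s + 5)*(s + 6)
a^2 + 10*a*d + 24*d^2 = (a + 4*d)*(a + 6*d)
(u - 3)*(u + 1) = u^2 - 2*u - 3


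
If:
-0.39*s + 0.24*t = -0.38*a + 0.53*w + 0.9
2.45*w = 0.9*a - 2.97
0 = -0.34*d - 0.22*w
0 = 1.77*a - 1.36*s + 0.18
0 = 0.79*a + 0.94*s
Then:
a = -0.06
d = 0.80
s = 0.05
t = 1.21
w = -1.23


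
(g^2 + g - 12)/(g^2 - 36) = (g^2 + g - 12)/(g^2 - 36)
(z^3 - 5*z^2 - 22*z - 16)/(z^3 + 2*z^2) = 1 - 7/z - 8/z^2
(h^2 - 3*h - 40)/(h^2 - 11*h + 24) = (h + 5)/(h - 3)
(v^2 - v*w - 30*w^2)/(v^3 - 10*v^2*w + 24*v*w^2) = (v + 5*w)/(v*(v - 4*w))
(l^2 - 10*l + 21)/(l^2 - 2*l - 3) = (l - 7)/(l + 1)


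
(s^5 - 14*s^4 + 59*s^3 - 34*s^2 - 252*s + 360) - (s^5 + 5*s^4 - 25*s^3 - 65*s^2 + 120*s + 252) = -19*s^4 + 84*s^3 + 31*s^2 - 372*s + 108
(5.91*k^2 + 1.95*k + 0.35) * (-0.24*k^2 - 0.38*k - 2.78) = -1.4184*k^4 - 2.7138*k^3 - 17.2548*k^2 - 5.554*k - 0.973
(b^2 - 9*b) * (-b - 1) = -b^3 + 8*b^2 + 9*b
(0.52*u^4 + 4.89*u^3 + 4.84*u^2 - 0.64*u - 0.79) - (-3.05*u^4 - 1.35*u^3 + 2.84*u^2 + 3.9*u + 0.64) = 3.57*u^4 + 6.24*u^3 + 2.0*u^2 - 4.54*u - 1.43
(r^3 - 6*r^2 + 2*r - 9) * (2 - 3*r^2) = -3*r^5 + 18*r^4 - 4*r^3 + 15*r^2 + 4*r - 18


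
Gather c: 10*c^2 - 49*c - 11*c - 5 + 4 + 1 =10*c^2 - 60*c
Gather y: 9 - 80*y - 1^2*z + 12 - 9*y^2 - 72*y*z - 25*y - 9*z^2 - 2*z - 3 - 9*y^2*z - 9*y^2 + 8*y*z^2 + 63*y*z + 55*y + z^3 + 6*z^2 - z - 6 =y^2*(-9*z - 18) + y*(8*z^2 - 9*z - 50) + z^3 - 3*z^2 - 4*z + 12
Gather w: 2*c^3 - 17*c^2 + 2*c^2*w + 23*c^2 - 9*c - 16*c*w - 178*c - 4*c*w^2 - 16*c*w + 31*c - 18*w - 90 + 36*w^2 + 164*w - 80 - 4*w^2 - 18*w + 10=2*c^3 + 6*c^2 - 156*c + w^2*(32 - 4*c) + w*(2*c^2 - 32*c + 128) - 160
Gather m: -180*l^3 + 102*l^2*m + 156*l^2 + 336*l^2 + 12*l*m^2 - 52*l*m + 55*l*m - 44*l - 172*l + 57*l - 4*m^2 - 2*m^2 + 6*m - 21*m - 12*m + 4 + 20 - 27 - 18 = -180*l^3 + 492*l^2 - 159*l + m^2*(12*l - 6) + m*(102*l^2 + 3*l - 27) - 21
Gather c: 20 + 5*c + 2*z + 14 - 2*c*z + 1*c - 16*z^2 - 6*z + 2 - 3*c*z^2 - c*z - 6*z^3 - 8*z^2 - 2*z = c*(-3*z^2 - 3*z + 6) - 6*z^3 - 24*z^2 - 6*z + 36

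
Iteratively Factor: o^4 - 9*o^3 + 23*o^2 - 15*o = (o)*(o^3 - 9*o^2 + 23*o - 15) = o*(o - 3)*(o^2 - 6*o + 5) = o*(o - 3)*(o - 1)*(o - 5)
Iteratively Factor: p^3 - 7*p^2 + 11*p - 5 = (p - 1)*(p^2 - 6*p + 5) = (p - 5)*(p - 1)*(p - 1)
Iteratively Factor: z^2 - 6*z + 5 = (z - 1)*(z - 5)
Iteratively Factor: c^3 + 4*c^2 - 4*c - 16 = (c + 4)*(c^2 - 4) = (c - 2)*(c + 4)*(c + 2)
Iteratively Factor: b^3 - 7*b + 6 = (b + 3)*(b^2 - 3*b + 2) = (b - 1)*(b + 3)*(b - 2)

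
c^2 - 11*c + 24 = (c - 8)*(c - 3)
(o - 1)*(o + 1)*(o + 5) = o^3 + 5*o^2 - o - 5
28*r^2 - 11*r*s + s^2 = (-7*r + s)*(-4*r + s)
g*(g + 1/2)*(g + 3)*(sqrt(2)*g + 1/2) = sqrt(2)*g^4 + g^3/2 + 7*sqrt(2)*g^3/2 + 7*g^2/4 + 3*sqrt(2)*g^2/2 + 3*g/4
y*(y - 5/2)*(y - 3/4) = y^3 - 13*y^2/4 + 15*y/8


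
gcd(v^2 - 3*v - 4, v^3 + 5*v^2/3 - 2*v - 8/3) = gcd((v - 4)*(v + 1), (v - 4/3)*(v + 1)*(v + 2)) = v + 1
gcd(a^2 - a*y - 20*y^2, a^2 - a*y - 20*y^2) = -a^2 + a*y + 20*y^2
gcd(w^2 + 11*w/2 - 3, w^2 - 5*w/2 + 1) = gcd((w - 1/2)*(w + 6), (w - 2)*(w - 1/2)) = w - 1/2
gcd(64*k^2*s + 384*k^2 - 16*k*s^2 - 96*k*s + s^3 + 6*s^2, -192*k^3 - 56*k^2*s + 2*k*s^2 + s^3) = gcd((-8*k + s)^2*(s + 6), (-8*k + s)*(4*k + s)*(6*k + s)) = -8*k + s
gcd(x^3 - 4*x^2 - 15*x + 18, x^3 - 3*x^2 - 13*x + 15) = x^2 + 2*x - 3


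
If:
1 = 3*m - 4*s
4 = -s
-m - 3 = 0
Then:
No Solution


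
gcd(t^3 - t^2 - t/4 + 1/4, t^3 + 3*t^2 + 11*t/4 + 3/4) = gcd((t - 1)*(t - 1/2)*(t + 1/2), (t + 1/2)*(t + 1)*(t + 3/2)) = t + 1/2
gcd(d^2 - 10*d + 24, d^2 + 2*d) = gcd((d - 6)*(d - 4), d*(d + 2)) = 1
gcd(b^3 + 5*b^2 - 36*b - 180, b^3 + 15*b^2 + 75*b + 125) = b + 5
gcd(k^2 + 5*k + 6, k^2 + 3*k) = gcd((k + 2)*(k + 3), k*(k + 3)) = k + 3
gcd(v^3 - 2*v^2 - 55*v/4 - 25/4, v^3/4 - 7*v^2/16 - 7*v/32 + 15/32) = 1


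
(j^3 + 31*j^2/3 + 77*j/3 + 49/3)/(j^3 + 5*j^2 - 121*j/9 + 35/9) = 3*(3*j^2 + 10*j + 7)/(9*j^2 - 18*j + 5)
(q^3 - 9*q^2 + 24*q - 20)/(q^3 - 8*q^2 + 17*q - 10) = (q - 2)/(q - 1)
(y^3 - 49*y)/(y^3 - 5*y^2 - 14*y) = (y + 7)/(y + 2)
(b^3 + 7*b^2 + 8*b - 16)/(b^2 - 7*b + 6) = (b^2 + 8*b + 16)/(b - 6)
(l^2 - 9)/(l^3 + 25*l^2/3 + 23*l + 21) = 3*(l - 3)/(3*l^2 + 16*l + 21)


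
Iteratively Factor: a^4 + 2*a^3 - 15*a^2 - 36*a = (a + 3)*(a^3 - a^2 - 12*a) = (a + 3)^2*(a^2 - 4*a) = a*(a + 3)^2*(a - 4)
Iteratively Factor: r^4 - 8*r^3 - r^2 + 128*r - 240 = (r + 4)*(r^3 - 12*r^2 + 47*r - 60) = (r - 5)*(r + 4)*(r^2 - 7*r + 12) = (r - 5)*(r - 3)*(r + 4)*(r - 4)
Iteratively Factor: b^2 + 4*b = (b)*(b + 4)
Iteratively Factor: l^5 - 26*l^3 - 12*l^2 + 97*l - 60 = (l + 3)*(l^4 - 3*l^3 - 17*l^2 + 39*l - 20) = (l - 5)*(l + 3)*(l^3 + 2*l^2 - 7*l + 4) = (l - 5)*(l - 1)*(l + 3)*(l^2 + 3*l - 4) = (l - 5)*(l - 1)*(l + 3)*(l + 4)*(l - 1)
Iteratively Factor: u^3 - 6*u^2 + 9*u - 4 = (u - 1)*(u^2 - 5*u + 4) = (u - 1)^2*(u - 4)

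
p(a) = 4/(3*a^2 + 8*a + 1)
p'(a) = 4*(-6*a - 8)/(3*a^2 + 8*a + 1)^2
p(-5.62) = 0.08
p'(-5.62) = 0.04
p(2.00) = 0.14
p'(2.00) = -0.10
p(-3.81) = 0.28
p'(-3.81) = 0.30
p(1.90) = 0.15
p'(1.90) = -0.11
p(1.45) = 0.21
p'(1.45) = -0.19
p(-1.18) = -0.94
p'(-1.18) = -0.20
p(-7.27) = 0.04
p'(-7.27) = 0.01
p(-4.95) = 0.11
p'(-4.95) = 0.07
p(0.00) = 4.00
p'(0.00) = -32.00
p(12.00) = 0.01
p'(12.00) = 0.00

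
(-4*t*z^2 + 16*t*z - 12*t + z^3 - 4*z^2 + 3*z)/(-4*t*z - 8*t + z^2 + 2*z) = (z^2 - 4*z + 3)/(z + 2)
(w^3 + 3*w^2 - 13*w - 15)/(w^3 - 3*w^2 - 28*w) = (-w^3 - 3*w^2 + 13*w + 15)/(w*(-w^2 + 3*w + 28))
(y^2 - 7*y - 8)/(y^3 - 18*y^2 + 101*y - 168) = (y + 1)/(y^2 - 10*y + 21)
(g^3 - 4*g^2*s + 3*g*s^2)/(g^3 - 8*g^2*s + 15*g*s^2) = (-g + s)/(-g + 5*s)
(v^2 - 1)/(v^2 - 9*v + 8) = (v + 1)/(v - 8)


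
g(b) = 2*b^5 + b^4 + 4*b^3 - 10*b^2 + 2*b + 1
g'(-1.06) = 44.54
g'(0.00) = 2.00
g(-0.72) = -7.24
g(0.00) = 1.00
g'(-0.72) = 23.82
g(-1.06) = -18.53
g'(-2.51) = 461.46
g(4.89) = 6403.26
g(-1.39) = -38.49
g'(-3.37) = 1342.38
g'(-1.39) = 79.57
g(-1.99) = -120.84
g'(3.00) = 968.00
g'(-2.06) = 239.24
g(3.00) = 592.00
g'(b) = 10*b^4 + 4*b^3 + 12*b^2 - 20*b + 2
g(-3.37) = -1012.74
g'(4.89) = 6376.75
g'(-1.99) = 214.62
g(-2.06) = -136.71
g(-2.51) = -289.83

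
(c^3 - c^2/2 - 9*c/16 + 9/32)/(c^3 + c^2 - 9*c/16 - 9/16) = (c - 1/2)/(c + 1)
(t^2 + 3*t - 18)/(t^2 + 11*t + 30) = (t - 3)/(t + 5)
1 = 1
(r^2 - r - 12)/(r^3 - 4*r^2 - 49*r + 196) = (r + 3)/(r^2 - 49)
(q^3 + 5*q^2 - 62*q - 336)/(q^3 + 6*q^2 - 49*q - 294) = (q - 8)/(q - 7)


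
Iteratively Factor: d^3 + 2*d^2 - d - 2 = (d + 2)*(d^2 - 1) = (d - 1)*(d + 2)*(d + 1)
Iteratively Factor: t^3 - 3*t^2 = (t)*(t^2 - 3*t) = t^2*(t - 3)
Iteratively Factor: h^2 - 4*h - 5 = (h + 1)*(h - 5)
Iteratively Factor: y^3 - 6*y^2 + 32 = (y - 4)*(y^2 - 2*y - 8) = (y - 4)^2*(y + 2)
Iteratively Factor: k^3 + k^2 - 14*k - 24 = (k - 4)*(k^2 + 5*k + 6) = (k - 4)*(k + 2)*(k + 3)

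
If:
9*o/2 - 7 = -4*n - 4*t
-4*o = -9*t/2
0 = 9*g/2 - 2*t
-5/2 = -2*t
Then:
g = 5/9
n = -277/256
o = 45/32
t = 5/4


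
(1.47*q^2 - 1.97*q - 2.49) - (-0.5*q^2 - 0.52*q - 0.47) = 1.97*q^2 - 1.45*q - 2.02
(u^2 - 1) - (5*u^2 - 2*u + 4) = -4*u^2 + 2*u - 5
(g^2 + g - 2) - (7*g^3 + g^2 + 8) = -7*g^3 + g - 10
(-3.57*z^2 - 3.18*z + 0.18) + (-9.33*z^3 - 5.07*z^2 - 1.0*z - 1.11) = -9.33*z^3 - 8.64*z^2 - 4.18*z - 0.93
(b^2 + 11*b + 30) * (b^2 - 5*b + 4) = b^4 + 6*b^3 - 21*b^2 - 106*b + 120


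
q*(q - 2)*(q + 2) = q^3 - 4*q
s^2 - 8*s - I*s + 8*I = (s - 8)*(s - I)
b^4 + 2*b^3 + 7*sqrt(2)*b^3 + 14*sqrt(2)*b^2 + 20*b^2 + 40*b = b*(b + 2)*(b + 2*sqrt(2))*(b + 5*sqrt(2))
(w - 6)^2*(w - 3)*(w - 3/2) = w^4 - 33*w^3/2 + 189*w^2/2 - 216*w + 162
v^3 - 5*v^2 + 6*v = v*(v - 3)*(v - 2)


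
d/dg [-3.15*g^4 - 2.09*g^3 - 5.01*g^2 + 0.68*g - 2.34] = -12.6*g^3 - 6.27*g^2 - 10.02*g + 0.68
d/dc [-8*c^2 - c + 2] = -16*c - 1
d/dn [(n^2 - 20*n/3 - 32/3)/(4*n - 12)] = (3*n^2 - 18*n + 92)/(12*(n^2 - 6*n + 9))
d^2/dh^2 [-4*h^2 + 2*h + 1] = -8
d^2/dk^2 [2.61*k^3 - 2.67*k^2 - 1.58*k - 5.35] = 15.66*k - 5.34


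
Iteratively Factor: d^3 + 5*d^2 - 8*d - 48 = (d + 4)*(d^2 + d - 12) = (d - 3)*(d + 4)*(d + 4)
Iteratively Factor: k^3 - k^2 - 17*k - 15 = (k - 5)*(k^2 + 4*k + 3) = (k - 5)*(k + 3)*(k + 1)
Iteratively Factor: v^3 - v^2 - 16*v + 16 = (v + 4)*(v^2 - 5*v + 4) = (v - 4)*(v + 4)*(v - 1)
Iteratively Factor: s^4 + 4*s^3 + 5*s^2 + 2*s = (s + 2)*(s^3 + 2*s^2 + s) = (s + 1)*(s + 2)*(s^2 + s) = s*(s + 1)*(s + 2)*(s + 1)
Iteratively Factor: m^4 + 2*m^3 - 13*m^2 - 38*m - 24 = (m + 2)*(m^3 - 13*m - 12) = (m + 1)*(m + 2)*(m^2 - m - 12) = (m - 4)*(m + 1)*(m + 2)*(m + 3)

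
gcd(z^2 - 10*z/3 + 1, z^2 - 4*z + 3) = z - 3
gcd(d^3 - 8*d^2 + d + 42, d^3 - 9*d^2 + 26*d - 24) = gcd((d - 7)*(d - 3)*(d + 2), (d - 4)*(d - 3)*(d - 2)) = d - 3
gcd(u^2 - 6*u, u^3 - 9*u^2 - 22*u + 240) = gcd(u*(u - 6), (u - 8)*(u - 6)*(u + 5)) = u - 6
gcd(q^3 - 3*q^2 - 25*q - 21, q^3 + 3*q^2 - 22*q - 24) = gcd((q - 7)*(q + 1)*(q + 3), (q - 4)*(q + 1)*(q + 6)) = q + 1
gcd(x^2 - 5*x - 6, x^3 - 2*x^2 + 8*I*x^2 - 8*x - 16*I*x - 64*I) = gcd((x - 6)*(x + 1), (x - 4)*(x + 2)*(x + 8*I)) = 1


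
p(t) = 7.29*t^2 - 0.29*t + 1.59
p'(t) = 14.58*t - 0.29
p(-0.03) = 1.61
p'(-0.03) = -0.73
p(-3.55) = 94.49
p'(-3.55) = -52.05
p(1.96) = 29.03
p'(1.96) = 28.29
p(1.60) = 19.79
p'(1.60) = 23.04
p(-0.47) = 3.34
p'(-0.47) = -7.14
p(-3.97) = 117.64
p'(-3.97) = -58.17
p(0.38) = 2.53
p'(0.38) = 5.25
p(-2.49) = 47.51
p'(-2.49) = -36.59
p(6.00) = 262.29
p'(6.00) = 87.19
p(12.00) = 1047.87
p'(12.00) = 174.67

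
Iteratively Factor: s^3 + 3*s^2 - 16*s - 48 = (s + 4)*(s^2 - s - 12) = (s + 3)*(s + 4)*(s - 4)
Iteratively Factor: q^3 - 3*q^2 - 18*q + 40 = (q - 5)*(q^2 + 2*q - 8) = (q - 5)*(q - 2)*(q + 4)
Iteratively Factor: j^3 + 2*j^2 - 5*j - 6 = (j - 2)*(j^2 + 4*j + 3) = (j - 2)*(j + 3)*(j + 1)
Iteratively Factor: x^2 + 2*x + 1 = (x + 1)*(x + 1)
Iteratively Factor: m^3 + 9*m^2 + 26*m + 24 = (m + 3)*(m^2 + 6*m + 8) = (m + 3)*(m + 4)*(m + 2)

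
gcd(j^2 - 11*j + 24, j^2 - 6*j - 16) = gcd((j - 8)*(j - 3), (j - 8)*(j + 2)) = j - 8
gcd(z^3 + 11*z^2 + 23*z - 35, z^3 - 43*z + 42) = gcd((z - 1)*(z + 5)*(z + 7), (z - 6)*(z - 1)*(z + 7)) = z^2 + 6*z - 7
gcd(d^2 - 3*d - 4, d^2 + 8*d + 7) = d + 1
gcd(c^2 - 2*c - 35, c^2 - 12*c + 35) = c - 7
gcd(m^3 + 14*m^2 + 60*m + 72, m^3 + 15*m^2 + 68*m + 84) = m^2 + 8*m + 12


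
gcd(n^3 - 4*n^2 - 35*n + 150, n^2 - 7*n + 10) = n - 5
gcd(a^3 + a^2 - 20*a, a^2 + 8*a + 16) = 1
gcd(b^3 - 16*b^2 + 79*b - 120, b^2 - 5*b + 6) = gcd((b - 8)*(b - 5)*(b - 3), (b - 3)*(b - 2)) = b - 3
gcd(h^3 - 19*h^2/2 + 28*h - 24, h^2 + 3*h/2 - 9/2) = h - 3/2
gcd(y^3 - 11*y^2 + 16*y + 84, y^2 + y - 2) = y + 2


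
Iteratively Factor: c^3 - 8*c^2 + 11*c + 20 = (c - 4)*(c^2 - 4*c - 5) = (c - 5)*(c - 4)*(c + 1)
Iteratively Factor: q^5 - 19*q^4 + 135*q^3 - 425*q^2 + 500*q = (q - 5)*(q^4 - 14*q^3 + 65*q^2 - 100*q) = (q - 5)^2*(q^3 - 9*q^2 + 20*q) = (q - 5)^2*(q - 4)*(q^2 - 5*q) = q*(q - 5)^2*(q - 4)*(q - 5)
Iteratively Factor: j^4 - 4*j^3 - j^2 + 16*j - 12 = (j - 1)*(j^3 - 3*j^2 - 4*j + 12) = (j - 3)*(j - 1)*(j^2 - 4) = (j - 3)*(j - 1)*(j + 2)*(j - 2)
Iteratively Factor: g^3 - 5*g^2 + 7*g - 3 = (g - 1)*(g^2 - 4*g + 3) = (g - 1)^2*(g - 3)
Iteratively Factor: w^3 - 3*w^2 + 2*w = (w)*(w^2 - 3*w + 2) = w*(w - 2)*(w - 1)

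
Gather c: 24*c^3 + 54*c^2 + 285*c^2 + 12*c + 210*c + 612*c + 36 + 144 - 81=24*c^3 + 339*c^2 + 834*c + 99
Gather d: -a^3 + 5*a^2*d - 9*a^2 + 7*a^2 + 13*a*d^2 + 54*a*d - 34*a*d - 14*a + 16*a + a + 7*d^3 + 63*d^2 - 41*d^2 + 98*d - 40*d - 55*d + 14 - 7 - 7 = -a^3 - 2*a^2 + 3*a + 7*d^3 + d^2*(13*a + 22) + d*(5*a^2 + 20*a + 3)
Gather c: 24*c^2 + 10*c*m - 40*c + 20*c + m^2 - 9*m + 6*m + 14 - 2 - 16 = 24*c^2 + c*(10*m - 20) + m^2 - 3*m - 4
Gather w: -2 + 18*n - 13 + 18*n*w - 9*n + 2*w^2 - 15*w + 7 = 9*n + 2*w^2 + w*(18*n - 15) - 8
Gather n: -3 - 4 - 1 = -8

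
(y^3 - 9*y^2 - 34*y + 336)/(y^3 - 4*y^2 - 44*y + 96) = (y - 7)/(y - 2)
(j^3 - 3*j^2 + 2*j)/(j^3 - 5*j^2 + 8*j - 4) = j/(j - 2)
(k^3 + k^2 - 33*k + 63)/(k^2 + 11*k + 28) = (k^2 - 6*k + 9)/(k + 4)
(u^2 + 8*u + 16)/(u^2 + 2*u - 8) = (u + 4)/(u - 2)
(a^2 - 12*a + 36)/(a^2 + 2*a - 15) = (a^2 - 12*a + 36)/(a^2 + 2*a - 15)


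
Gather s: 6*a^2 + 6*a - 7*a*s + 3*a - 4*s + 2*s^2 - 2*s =6*a^2 + 9*a + 2*s^2 + s*(-7*a - 6)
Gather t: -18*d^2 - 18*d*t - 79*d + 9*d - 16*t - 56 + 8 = -18*d^2 - 70*d + t*(-18*d - 16) - 48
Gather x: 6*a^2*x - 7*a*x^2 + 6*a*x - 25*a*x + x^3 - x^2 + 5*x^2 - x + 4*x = x^3 + x^2*(4 - 7*a) + x*(6*a^2 - 19*a + 3)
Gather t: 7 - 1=6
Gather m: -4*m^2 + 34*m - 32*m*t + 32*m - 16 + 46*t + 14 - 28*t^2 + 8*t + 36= -4*m^2 + m*(66 - 32*t) - 28*t^2 + 54*t + 34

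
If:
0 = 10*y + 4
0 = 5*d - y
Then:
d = -2/25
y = -2/5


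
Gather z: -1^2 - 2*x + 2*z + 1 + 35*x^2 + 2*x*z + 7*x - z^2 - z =35*x^2 + 5*x - z^2 + z*(2*x + 1)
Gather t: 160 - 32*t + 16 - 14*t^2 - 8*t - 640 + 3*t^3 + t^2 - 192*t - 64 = 3*t^3 - 13*t^2 - 232*t - 528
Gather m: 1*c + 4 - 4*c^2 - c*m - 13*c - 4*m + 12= -4*c^2 - 12*c + m*(-c - 4) + 16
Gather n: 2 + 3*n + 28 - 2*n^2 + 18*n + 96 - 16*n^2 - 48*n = -18*n^2 - 27*n + 126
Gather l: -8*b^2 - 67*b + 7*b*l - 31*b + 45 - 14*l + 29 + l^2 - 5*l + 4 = -8*b^2 - 98*b + l^2 + l*(7*b - 19) + 78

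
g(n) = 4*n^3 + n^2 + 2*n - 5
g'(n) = 12*n^2 + 2*n + 2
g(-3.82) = -221.02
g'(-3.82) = 169.47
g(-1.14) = -11.91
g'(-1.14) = 15.32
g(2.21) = 47.48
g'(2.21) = 65.03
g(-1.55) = -20.59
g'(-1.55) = 27.73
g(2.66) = 82.68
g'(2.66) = 92.23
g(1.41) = 11.02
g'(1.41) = 28.68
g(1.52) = 14.40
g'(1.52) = 32.76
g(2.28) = 52.17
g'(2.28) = 68.94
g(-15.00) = -13310.00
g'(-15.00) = 2672.00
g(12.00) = 7075.00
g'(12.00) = 1754.00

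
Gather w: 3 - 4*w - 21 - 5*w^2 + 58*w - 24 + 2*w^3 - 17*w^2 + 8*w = 2*w^3 - 22*w^2 + 62*w - 42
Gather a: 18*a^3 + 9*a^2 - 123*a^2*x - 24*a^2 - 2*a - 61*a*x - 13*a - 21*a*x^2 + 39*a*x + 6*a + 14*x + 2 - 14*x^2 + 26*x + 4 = 18*a^3 + a^2*(-123*x - 15) + a*(-21*x^2 - 22*x - 9) - 14*x^2 + 40*x + 6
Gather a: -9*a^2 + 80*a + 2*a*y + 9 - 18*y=-9*a^2 + a*(2*y + 80) - 18*y + 9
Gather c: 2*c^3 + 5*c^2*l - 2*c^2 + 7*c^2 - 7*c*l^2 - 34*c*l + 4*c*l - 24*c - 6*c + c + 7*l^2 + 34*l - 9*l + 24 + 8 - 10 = 2*c^3 + c^2*(5*l + 5) + c*(-7*l^2 - 30*l - 29) + 7*l^2 + 25*l + 22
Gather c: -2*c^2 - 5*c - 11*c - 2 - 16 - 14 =-2*c^2 - 16*c - 32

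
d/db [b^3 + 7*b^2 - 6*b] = 3*b^2 + 14*b - 6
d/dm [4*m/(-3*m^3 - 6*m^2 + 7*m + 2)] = 8*(3*m^3 + 3*m^2 + 1)/(9*m^6 + 36*m^5 - 6*m^4 - 96*m^3 + 25*m^2 + 28*m + 4)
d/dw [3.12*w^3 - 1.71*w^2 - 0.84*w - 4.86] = 9.36*w^2 - 3.42*w - 0.84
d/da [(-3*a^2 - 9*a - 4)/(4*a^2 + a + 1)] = (33*a^2 + 26*a - 5)/(16*a^4 + 8*a^3 + 9*a^2 + 2*a + 1)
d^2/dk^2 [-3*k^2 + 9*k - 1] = -6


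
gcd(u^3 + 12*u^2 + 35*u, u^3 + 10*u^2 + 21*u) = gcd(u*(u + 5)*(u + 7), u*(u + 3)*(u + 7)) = u^2 + 7*u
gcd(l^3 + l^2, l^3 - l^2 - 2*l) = l^2 + l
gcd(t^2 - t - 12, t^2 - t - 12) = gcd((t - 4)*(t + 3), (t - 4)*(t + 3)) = t^2 - t - 12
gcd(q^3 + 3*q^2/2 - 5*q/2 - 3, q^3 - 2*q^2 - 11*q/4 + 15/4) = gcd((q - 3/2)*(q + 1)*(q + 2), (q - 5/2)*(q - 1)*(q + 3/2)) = 1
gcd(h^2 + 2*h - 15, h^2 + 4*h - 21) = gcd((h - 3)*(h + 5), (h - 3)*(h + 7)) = h - 3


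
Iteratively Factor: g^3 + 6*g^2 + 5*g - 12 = (g + 3)*(g^2 + 3*g - 4) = (g + 3)*(g + 4)*(g - 1)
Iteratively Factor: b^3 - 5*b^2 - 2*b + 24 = (b - 3)*(b^2 - 2*b - 8) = (b - 3)*(b + 2)*(b - 4)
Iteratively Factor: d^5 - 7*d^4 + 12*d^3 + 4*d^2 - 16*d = (d + 1)*(d^4 - 8*d^3 + 20*d^2 - 16*d) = (d - 2)*(d + 1)*(d^3 - 6*d^2 + 8*d) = (d - 2)^2*(d + 1)*(d^2 - 4*d) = (d - 4)*(d - 2)^2*(d + 1)*(d)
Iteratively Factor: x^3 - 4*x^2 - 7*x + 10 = (x - 5)*(x^2 + x - 2) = (x - 5)*(x + 2)*(x - 1)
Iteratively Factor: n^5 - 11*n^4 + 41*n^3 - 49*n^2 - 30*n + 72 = (n - 3)*(n^4 - 8*n^3 + 17*n^2 + 2*n - 24) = (n - 3)*(n - 2)*(n^3 - 6*n^2 + 5*n + 12) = (n - 3)^2*(n - 2)*(n^2 - 3*n - 4) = (n - 3)^2*(n - 2)*(n + 1)*(n - 4)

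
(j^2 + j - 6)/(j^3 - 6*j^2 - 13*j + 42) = 1/(j - 7)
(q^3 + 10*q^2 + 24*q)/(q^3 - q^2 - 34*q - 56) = q*(q + 6)/(q^2 - 5*q - 14)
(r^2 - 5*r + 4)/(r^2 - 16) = (r - 1)/(r + 4)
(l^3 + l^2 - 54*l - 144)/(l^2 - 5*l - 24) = l + 6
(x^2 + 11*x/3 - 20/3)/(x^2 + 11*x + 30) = (x - 4/3)/(x + 6)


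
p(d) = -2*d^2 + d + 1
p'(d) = 1 - 4*d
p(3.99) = -26.85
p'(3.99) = -14.96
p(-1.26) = -3.44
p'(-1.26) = 6.04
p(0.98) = 0.06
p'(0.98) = -2.92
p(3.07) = -14.78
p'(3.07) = -11.28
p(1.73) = -3.26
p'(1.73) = -5.92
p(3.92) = -25.81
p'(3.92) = -14.68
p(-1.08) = -2.41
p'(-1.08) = 5.32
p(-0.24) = 0.64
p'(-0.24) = 1.96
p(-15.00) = -464.00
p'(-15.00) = 61.00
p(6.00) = -65.00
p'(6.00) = -23.00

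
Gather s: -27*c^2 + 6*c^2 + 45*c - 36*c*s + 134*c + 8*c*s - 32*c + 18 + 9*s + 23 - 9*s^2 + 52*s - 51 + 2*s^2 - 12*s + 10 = -21*c^2 + 147*c - 7*s^2 + s*(49 - 28*c)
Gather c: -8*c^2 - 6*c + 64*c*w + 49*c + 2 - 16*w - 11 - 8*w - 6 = -8*c^2 + c*(64*w + 43) - 24*w - 15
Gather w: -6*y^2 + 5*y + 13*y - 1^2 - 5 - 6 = -6*y^2 + 18*y - 12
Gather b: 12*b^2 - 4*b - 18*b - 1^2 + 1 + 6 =12*b^2 - 22*b + 6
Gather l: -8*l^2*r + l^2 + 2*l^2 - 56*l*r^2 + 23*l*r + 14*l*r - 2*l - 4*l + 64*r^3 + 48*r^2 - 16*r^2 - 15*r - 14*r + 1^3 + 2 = l^2*(3 - 8*r) + l*(-56*r^2 + 37*r - 6) + 64*r^3 + 32*r^2 - 29*r + 3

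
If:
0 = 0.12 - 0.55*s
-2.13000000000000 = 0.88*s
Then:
No Solution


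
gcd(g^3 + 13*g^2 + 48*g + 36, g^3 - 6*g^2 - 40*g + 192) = g + 6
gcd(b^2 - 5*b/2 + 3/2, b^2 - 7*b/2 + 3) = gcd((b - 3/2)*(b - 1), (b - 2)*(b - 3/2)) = b - 3/2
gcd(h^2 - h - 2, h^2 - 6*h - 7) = h + 1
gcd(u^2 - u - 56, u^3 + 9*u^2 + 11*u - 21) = u + 7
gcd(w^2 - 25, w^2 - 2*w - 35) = w + 5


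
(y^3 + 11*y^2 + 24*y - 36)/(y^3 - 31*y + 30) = (y + 6)/(y - 5)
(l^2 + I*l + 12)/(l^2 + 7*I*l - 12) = (l - 3*I)/(l + 3*I)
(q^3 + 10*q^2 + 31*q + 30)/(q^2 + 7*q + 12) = (q^2 + 7*q + 10)/(q + 4)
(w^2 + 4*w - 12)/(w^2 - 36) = (w - 2)/(w - 6)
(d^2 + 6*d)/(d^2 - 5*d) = (d + 6)/(d - 5)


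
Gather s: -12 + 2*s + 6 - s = s - 6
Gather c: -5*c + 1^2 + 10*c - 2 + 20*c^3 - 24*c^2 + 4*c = 20*c^3 - 24*c^2 + 9*c - 1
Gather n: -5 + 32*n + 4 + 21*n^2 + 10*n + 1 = 21*n^2 + 42*n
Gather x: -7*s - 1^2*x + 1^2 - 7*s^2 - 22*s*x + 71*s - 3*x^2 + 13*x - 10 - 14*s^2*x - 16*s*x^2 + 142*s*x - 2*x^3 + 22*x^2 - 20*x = -7*s^2 + 64*s - 2*x^3 + x^2*(19 - 16*s) + x*(-14*s^2 + 120*s - 8) - 9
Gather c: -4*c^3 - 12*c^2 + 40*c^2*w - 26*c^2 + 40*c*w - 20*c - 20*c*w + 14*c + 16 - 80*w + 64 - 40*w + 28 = -4*c^3 + c^2*(40*w - 38) + c*(20*w - 6) - 120*w + 108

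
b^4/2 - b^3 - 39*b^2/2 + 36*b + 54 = (b/2 + 1/2)*(b - 6)*(b - 3)*(b + 6)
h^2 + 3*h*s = h*(h + 3*s)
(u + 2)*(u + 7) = u^2 + 9*u + 14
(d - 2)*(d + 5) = d^2 + 3*d - 10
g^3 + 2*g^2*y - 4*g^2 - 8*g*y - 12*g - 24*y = (g - 6)*(g + 2)*(g + 2*y)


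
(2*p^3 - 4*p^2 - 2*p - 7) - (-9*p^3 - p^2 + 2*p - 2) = 11*p^3 - 3*p^2 - 4*p - 5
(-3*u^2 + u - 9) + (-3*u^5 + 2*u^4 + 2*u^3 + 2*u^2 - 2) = -3*u^5 + 2*u^4 + 2*u^3 - u^2 + u - 11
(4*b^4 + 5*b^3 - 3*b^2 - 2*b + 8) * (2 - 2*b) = -8*b^5 - 2*b^4 + 16*b^3 - 2*b^2 - 20*b + 16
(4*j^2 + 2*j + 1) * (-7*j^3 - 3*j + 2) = -28*j^5 - 14*j^4 - 19*j^3 + 2*j^2 + j + 2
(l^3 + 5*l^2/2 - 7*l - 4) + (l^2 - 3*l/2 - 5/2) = l^3 + 7*l^2/2 - 17*l/2 - 13/2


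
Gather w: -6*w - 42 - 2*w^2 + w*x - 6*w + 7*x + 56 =-2*w^2 + w*(x - 12) + 7*x + 14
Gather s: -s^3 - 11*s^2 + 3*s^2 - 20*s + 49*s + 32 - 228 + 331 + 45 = -s^3 - 8*s^2 + 29*s + 180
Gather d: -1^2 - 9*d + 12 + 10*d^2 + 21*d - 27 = 10*d^2 + 12*d - 16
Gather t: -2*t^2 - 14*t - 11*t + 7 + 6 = -2*t^2 - 25*t + 13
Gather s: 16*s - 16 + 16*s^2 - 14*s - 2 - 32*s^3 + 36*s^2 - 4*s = -32*s^3 + 52*s^2 - 2*s - 18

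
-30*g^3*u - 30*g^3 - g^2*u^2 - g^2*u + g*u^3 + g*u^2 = (-6*g + u)*(5*g + u)*(g*u + g)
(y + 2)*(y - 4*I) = y^2 + 2*y - 4*I*y - 8*I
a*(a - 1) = a^2 - a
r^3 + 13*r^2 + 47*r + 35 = (r + 1)*(r + 5)*(r + 7)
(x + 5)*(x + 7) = x^2 + 12*x + 35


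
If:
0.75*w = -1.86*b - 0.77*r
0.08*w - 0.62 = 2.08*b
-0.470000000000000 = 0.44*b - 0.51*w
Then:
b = -0.27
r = -0.01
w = 0.69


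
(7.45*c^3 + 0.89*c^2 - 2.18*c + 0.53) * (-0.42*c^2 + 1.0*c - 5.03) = -3.129*c^5 + 7.0762*c^4 - 35.6679*c^3 - 6.8793*c^2 + 11.4954*c - 2.6659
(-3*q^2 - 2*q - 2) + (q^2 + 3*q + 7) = -2*q^2 + q + 5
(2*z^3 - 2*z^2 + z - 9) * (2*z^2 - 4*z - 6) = 4*z^5 - 12*z^4 - 2*z^3 - 10*z^2 + 30*z + 54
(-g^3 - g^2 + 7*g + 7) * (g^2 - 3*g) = -g^5 + 2*g^4 + 10*g^3 - 14*g^2 - 21*g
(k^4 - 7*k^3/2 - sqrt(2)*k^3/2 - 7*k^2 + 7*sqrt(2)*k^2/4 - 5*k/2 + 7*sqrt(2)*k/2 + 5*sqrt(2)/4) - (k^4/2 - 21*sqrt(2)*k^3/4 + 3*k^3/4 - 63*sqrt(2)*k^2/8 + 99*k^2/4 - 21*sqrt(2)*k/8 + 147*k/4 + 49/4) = k^4/2 - 17*k^3/4 + 19*sqrt(2)*k^3/4 - 127*k^2/4 + 77*sqrt(2)*k^2/8 - 157*k/4 + 49*sqrt(2)*k/8 - 49/4 + 5*sqrt(2)/4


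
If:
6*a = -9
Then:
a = -3/2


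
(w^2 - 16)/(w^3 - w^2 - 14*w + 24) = (w - 4)/(w^2 - 5*w + 6)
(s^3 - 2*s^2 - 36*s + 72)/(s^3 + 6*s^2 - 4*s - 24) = (s - 6)/(s + 2)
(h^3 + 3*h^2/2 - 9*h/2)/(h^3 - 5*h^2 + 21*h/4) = 2*(h + 3)/(2*h - 7)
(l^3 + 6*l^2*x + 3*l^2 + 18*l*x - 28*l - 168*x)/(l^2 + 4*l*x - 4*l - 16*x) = (l^2 + 6*l*x + 7*l + 42*x)/(l + 4*x)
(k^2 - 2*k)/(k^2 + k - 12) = k*(k - 2)/(k^2 + k - 12)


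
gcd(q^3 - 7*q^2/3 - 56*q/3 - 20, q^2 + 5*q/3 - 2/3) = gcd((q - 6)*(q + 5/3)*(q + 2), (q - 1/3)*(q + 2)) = q + 2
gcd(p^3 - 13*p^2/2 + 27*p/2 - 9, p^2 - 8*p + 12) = p - 2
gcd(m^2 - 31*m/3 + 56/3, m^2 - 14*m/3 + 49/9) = m - 7/3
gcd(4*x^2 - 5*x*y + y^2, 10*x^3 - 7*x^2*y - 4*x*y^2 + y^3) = x - y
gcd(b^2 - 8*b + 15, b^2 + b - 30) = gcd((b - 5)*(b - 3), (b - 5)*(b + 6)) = b - 5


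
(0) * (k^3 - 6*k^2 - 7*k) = 0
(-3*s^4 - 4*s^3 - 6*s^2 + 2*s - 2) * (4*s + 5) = -12*s^5 - 31*s^4 - 44*s^3 - 22*s^2 + 2*s - 10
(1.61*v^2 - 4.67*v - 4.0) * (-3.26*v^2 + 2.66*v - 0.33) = -5.2486*v^4 + 19.5068*v^3 + 0.0864999999999991*v^2 - 9.0989*v + 1.32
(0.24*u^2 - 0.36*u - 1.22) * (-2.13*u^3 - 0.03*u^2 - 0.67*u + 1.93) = -0.5112*u^5 + 0.7596*u^4 + 2.4486*u^3 + 0.741*u^2 + 0.1226*u - 2.3546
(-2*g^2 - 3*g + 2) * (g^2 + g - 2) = -2*g^4 - 5*g^3 + 3*g^2 + 8*g - 4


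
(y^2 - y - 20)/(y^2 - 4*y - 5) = (y + 4)/(y + 1)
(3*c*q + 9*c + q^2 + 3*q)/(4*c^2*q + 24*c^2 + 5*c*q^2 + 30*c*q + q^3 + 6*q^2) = (3*c*q + 9*c + q^2 + 3*q)/(4*c^2*q + 24*c^2 + 5*c*q^2 + 30*c*q + q^3 + 6*q^2)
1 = 1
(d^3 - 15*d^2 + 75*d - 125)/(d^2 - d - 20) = (d^2 - 10*d + 25)/(d + 4)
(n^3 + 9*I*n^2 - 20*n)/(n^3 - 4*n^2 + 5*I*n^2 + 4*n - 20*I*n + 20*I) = n*(n + 4*I)/(n^2 - 4*n + 4)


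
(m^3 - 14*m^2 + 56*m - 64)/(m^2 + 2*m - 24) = (m^2 - 10*m + 16)/(m + 6)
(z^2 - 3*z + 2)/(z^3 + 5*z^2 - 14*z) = (z - 1)/(z*(z + 7))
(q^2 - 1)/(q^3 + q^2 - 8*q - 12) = (q^2 - 1)/(q^3 + q^2 - 8*q - 12)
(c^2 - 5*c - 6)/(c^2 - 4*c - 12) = (c + 1)/(c + 2)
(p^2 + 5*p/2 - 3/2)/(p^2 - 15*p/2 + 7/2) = (p + 3)/(p - 7)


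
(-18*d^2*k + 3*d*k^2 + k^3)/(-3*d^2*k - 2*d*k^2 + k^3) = (6*d + k)/(d + k)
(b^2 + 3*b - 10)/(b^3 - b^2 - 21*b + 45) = (b - 2)/(b^2 - 6*b + 9)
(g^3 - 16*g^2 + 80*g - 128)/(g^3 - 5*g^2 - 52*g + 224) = (g - 4)/(g + 7)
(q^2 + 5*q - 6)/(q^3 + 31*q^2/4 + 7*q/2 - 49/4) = 4*(q + 6)/(4*q^2 + 35*q + 49)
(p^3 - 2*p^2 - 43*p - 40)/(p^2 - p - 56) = (p^2 + 6*p + 5)/(p + 7)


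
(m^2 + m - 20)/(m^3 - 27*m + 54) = (m^2 + m - 20)/(m^3 - 27*m + 54)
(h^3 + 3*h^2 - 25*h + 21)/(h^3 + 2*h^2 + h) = (h^3 + 3*h^2 - 25*h + 21)/(h*(h^2 + 2*h + 1))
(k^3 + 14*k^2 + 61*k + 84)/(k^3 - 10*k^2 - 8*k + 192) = (k^2 + 10*k + 21)/(k^2 - 14*k + 48)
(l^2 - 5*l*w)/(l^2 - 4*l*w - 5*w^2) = l/(l + w)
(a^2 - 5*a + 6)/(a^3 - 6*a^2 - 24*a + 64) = (a - 3)/(a^2 - 4*a - 32)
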